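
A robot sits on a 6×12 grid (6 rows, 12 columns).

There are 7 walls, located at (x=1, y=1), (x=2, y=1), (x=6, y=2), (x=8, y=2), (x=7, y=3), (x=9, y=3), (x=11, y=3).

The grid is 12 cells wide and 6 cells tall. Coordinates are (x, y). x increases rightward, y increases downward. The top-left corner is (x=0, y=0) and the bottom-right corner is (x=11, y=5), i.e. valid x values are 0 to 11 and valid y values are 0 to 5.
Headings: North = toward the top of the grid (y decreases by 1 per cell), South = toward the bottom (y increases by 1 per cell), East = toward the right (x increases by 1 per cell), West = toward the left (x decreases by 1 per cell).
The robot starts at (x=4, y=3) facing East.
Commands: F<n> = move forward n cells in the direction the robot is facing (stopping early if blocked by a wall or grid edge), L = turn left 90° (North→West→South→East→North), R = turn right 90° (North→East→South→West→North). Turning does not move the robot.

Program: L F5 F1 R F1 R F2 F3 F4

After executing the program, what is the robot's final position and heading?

Start: (x=4, y=3), facing East
  L: turn left, now facing North
  F5: move forward 3/5 (blocked), now at (x=4, y=0)
  F1: move forward 0/1 (blocked), now at (x=4, y=0)
  R: turn right, now facing East
  F1: move forward 1, now at (x=5, y=0)
  R: turn right, now facing South
  F2: move forward 2, now at (x=5, y=2)
  F3: move forward 3, now at (x=5, y=5)
  F4: move forward 0/4 (blocked), now at (x=5, y=5)
Final: (x=5, y=5), facing South

Answer: Final position: (x=5, y=5), facing South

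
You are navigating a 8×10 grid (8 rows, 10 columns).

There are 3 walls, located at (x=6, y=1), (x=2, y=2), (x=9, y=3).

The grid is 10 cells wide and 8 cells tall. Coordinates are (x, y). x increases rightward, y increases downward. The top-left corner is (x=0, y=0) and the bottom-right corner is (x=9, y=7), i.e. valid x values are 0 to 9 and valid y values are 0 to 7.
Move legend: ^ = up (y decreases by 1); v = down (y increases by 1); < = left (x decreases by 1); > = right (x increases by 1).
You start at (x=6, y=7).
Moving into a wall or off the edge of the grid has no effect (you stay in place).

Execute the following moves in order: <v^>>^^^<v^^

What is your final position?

Answer: Final position: (x=6, y=2)

Derivation:
Start: (x=6, y=7)
  < (left): (x=6, y=7) -> (x=5, y=7)
  v (down): blocked, stay at (x=5, y=7)
  ^ (up): (x=5, y=7) -> (x=5, y=6)
  > (right): (x=5, y=6) -> (x=6, y=6)
  > (right): (x=6, y=6) -> (x=7, y=6)
  ^ (up): (x=7, y=6) -> (x=7, y=5)
  ^ (up): (x=7, y=5) -> (x=7, y=4)
  ^ (up): (x=7, y=4) -> (x=7, y=3)
  < (left): (x=7, y=3) -> (x=6, y=3)
  v (down): (x=6, y=3) -> (x=6, y=4)
  ^ (up): (x=6, y=4) -> (x=6, y=3)
  ^ (up): (x=6, y=3) -> (x=6, y=2)
Final: (x=6, y=2)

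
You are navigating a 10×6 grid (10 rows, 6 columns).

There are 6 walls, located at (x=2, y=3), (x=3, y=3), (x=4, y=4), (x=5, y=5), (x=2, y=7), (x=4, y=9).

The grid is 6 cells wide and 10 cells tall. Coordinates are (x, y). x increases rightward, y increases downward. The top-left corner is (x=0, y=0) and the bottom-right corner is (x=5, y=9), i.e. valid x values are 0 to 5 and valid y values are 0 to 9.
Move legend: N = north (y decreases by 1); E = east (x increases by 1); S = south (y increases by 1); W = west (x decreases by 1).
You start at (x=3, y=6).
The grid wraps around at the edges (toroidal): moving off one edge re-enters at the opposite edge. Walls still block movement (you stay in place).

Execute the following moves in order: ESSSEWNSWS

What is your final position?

Answer: Final position: (x=3, y=9)

Derivation:
Start: (x=3, y=6)
  E (east): (x=3, y=6) -> (x=4, y=6)
  S (south): (x=4, y=6) -> (x=4, y=7)
  S (south): (x=4, y=7) -> (x=4, y=8)
  S (south): blocked, stay at (x=4, y=8)
  E (east): (x=4, y=8) -> (x=5, y=8)
  W (west): (x=5, y=8) -> (x=4, y=8)
  N (north): (x=4, y=8) -> (x=4, y=7)
  S (south): (x=4, y=7) -> (x=4, y=8)
  W (west): (x=4, y=8) -> (x=3, y=8)
  S (south): (x=3, y=8) -> (x=3, y=9)
Final: (x=3, y=9)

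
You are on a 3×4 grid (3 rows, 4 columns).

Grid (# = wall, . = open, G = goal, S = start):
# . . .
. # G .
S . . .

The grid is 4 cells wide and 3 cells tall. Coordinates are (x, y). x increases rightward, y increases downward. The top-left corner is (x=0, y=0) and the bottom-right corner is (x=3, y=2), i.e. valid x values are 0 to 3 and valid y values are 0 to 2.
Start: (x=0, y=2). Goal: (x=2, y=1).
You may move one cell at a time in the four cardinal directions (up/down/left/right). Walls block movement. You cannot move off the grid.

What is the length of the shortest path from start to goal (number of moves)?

BFS from (x=0, y=2) until reaching (x=2, y=1):
  Distance 0: (x=0, y=2)
  Distance 1: (x=0, y=1), (x=1, y=2)
  Distance 2: (x=2, y=2)
  Distance 3: (x=2, y=1), (x=3, y=2)  <- goal reached here
One shortest path (3 moves): (x=0, y=2) -> (x=1, y=2) -> (x=2, y=2) -> (x=2, y=1)

Answer: Shortest path length: 3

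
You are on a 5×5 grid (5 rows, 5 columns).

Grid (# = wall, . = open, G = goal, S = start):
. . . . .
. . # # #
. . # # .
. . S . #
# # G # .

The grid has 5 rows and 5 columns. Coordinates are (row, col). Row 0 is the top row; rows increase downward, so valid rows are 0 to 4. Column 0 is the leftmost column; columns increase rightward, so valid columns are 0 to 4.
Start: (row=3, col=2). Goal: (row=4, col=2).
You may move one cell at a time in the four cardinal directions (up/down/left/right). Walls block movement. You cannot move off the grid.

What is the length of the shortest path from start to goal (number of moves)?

Answer: Shortest path length: 1

Derivation:
BFS from (row=3, col=2) until reaching (row=4, col=2):
  Distance 0: (row=3, col=2)
  Distance 1: (row=3, col=1), (row=3, col=3), (row=4, col=2)  <- goal reached here
One shortest path (1 moves): (row=3, col=2) -> (row=4, col=2)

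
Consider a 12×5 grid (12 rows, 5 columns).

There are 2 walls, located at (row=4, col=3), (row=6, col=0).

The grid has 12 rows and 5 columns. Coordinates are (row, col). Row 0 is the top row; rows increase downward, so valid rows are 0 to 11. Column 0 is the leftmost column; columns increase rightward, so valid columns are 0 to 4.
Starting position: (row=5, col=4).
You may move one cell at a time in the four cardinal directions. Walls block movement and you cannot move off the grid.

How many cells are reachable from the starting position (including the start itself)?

Answer: Reachable cells: 58

Derivation:
BFS flood-fill from (row=5, col=4):
  Distance 0: (row=5, col=4)
  Distance 1: (row=4, col=4), (row=5, col=3), (row=6, col=4)
  Distance 2: (row=3, col=4), (row=5, col=2), (row=6, col=3), (row=7, col=4)
  Distance 3: (row=2, col=4), (row=3, col=3), (row=4, col=2), (row=5, col=1), (row=6, col=2), (row=7, col=3), (row=8, col=4)
  Distance 4: (row=1, col=4), (row=2, col=3), (row=3, col=2), (row=4, col=1), (row=5, col=0), (row=6, col=1), (row=7, col=2), (row=8, col=3), (row=9, col=4)
  Distance 5: (row=0, col=4), (row=1, col=3), (row=2, col=2), (row=3, col=1), (row=4, col=0), (row=7, col=1), (row=8, col=2), (row=9, col=3), (row=10, col=4)
  Distance 6: (row=0, col=3), (row=1, col=2), (row=2, col=1), (row=3, col=0), (row=7, col=0), (row=8, col=1), (row=9, col=2), (row=10, col=3), (row=11, col=4)
  Distance 7: (row=0, col=2), (row=1, col=1), (row=2, col=0), (row=8, col=0), (row=9, col=1), (row=10, col=2), (row=11, col=3)
  Distance 8: (row=0, col=1), (row=1, col=0), (row=9, col=0), (row=10, col=1), (row=11, col=2)
  Distance 9: (row=0, col=0), (row=10, col=0), (row=11, col=1)
  Distance 10: (row=11, col=0)
Total reachable: 58 (grid has 58 open cells total)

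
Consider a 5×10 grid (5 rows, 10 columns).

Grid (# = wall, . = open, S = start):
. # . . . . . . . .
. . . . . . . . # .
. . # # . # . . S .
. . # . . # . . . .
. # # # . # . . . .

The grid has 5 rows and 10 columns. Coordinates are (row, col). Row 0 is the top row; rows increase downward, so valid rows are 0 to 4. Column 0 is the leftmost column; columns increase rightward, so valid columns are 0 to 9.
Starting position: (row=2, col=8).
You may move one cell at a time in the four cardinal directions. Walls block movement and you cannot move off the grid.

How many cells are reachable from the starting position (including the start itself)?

BFS flood-fill from (row=2, col=8):
  Distance 0: (row=2, col=8)
  Distance 1: (row=2, col=7), (row=2, col=9), (row=3, col=8)
  Distance 2: (row=1, col=7), (row=1, col=9), (row=2, col=6), (row=3, col=7), (row=3, col=9), (row=4, col=8)
  Distance 3: (row=0, col=7), (row=0, col=9), (row=1, col=6), (row=3, col=6), (row=4, col=7), (row=4, col=9)
  Distance 4: (row=0, col=6), (row=0, col=8), (row=1, col=5), (row=4, col=6)
  Distance 5: (row=0, col=5), (row=1, col=4)
  Distance 6: (row=0, col=4), (row=1, col=3), (row=2, col=4)
  Distance 7: (row=0, col=3), (row=1, col=2), (row=3, col=4)
  Distance 8: (row=0, col=2), (row=1, col=1), (row=3, col=3), (row=4, col=4)
  Distance 9: (row=1, col=0), (row=2, col=1)
  Distance 10: (row=0, col=0), (row=2, col=0), (row=3, col=1)
  Distance 11: (row=3, col=0)
  Distance 12: (row=4, col=0)
Total reachable: 39 (grid has 39 open cells total)

Answer: Reachable cells: 39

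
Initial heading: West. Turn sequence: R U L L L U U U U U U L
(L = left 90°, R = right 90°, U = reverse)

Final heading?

Start: West
  R (right (90° clockwise)) -> North
  U (U-turn (180°)) -> South
  L (left (90° counter-clockwise)) -> East
  L (left (90° counter-clockwise)) -> North
  L (left (90° counter-clockwise)) -> West
  U (U-turn (180°)) -> East
  U (U-turn (180°)) -> West
  U (U-turn (180°)) -> East
  U (U-turn (180°)) -> West
  U (U-turn (180°)) -> East
  U (U-turn (180°)) -> West
  L (left (90° counter-clockwise)) -> South
Final: South

Answer: Final heading: South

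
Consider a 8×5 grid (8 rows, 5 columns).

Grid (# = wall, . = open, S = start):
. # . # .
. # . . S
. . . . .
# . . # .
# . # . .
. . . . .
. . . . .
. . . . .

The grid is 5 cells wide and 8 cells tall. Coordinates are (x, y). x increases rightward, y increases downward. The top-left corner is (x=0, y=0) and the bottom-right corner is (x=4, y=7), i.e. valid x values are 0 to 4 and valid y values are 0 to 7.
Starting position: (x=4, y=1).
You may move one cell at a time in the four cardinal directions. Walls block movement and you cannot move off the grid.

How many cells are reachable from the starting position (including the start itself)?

BFS flood-fill from (x=4, y=1):
  Distance 0: (x=4, y=1)
  Distance 1: (x=4, y=0), (x=3, y=1), (x=4, y=2)
  Distance 2: (x=2, y=1), (x=3, y=2), (x=4, y=3)
  Distance 3: (x=2, y=0), (x=2, y=2), (x=4, y=4)
  Distance 4: (x=1, y=2), (x=2, y=3), (x=3, y=4), (x=4, y=5)
  Distance 5: (x=0, y=2), (x=1, y=3), (x=3, y=5), (x=4, y=6)
  Distance 6: (x=0, y=1), (x=1, y=4), (x=2, y=5), (x=3, y=6), (x=4, y=7)
  Distance 7: (x=0, y=0), (x=1, y=5), (x=2, y=6), (x=3, y=7)
  Distance 8: (x=0, y=5), (x=1, y=6), (x=2, y=7)
  Distance 9: (x=0, y=6), (x=1, y=7)
  Distance 10: (x=0, y=7)
Total reachable: 33 (grid has 33 open cells total)

Answer: Reachable cells: 33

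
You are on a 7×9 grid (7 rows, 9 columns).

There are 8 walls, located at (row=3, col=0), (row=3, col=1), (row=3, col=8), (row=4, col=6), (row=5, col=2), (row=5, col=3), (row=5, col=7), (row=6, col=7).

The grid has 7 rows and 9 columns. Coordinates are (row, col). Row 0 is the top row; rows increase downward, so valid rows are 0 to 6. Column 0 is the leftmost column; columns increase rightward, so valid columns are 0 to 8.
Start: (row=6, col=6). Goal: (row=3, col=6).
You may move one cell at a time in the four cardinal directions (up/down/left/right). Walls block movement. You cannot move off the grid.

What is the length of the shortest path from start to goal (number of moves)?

BFS from (row=6, col=6) until reaching (row=3, col=6):
  Distance 0: (row=6, col=6)
  Distance 1: (row=5, col=6), (row=6, col=5)
  Distance 2: (row=5, col=5), (row=6, col=4)
  Distance 3: (row=4, col=5), (row=5, col=4), (row=6, col=3)
  Distance 4: (row=3, col=5), (row=4, col=4), (row=6, col=2)
  Distance 5: (row=2, col=5), (row=3, col=4), (row=3, col=6), (row=4, col=3), (row=6, col=1)  <- goal reached here
One shortest path (5 moves): (row=6, col=6) -> (row=6, col=5) -> (row=5, col=5) -> (row=4, col=5) -> (row=3, col=5) -> (row=3, col=6)

Answer: Shortest path length: 5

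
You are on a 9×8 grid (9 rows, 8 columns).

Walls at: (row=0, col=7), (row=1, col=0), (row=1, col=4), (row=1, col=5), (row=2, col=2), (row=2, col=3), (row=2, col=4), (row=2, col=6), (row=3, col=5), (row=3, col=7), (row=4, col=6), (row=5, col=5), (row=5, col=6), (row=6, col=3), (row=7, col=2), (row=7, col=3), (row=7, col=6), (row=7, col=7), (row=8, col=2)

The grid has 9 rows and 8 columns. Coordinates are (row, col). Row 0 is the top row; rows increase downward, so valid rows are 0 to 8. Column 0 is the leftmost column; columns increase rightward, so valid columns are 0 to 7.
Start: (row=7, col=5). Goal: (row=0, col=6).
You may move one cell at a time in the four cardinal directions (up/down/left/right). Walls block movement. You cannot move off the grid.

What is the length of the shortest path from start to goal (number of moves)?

BFS from (row=7, col=5) until reaching (row=0, col=6):
  Distance 0: (row=7, col=5)
  Distance 1: (row=6, col=5), (row=7, col=4), (row=8, col=5)
  Distance 2: (row=6, col=4), (row=6, col=6), (row=8, col=4), (row=8, col=6)
  Distance 3: (row=5, col=4), (row=6, col=7), (row=8, col=3), (row=8, col=7)
  Distance 4: (row=4, col=4), (row=5, col=3), (row=5, col=7)
  Distance 5: (row=3, col=4), (row=4, col=3), (row=4, col=5), (row=4, col=7), (row=5, col=2)
  Distance 6: (row=3, col=3), (row=4, col=2), (row=5, col=1), (row=6, col=2)
  Distance 7: (row=3, col=2), (row=4, col=1), (row=5, col=0), (row=6, col=1)
  Distance 8: (row=3, col=1), (row=4, col=0), (row=6, col=0), (row=7, col=1)
  Distance 9: (row=2, col=1), (row=3, col=0), (row=7, col=0), (row=8, col=1)
  Distance 10: (row=1, col=1), (row=2, col=0), (row=8, col=0)
  Distance 11: (row=0, col=1), (row=1, col=2)
  Distance 12: (row=0, col=0), (row=0, col=2), (row=1, col=3)
  Distance 13: (row=0, col=3)
  Distance 14: (row=0, col=4)
  Distance 15: (row=0, col=5)
  Distance 16: (row=0, col=6)  <- goal reached here
One shortest path (16 moves): (row=7, col=5) -> (row=7, col=4) -> (row=6, col=4) -> (row=5, col=4) -> (row=5, col=3) -> (row=5, col=2) -> (row=5, col=1) -> (row=4, col=1) -> (row=3, col=1) -> (row=2, col=1) -> (row=1, col=1) -> (row=1, col=2) -> (row=1, col=3) -> (row=0, col=3) -> (row=0, col=4) -> (row=0, col=5) -> (row=0, col=6)

Answer: Shortest path length: 16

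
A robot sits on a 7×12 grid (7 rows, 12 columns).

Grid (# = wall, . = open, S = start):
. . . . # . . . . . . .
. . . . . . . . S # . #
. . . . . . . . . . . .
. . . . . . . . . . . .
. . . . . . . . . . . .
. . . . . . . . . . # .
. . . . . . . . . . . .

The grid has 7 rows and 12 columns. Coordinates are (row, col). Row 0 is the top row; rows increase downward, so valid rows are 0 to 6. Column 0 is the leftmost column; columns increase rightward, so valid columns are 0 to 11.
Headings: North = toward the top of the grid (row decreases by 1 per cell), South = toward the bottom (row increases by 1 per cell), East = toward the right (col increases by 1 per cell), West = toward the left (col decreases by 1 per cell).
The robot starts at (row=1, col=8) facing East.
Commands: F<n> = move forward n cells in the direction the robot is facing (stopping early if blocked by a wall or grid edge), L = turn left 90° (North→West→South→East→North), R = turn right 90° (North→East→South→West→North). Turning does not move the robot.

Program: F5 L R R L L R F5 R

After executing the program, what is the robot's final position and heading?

Answer: Final position: (row=1, col=8), facing South

Derivation:
Start: (row=1, col=8), facing East
  F5: move forward 0/5 (blocked), now at (row=1, col=8)
  L: turn left, now facing North
  R: turn right, now facing East
  R: turn right, now facing South
  L: turn left, now facing East
  L: turn left, now facing North
  R: turn right, now facing East
  F5: move forward 0/5 (blocked), now at (row=1, col=8)
  R: turn right, now facing South
Final: (row=1, col=8), facing South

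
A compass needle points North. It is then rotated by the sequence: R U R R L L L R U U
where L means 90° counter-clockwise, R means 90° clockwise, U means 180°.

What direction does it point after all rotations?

Start: North
  R (right (90° clockwise)) -> East
  U (U-turn (180°)) -> West
  R (right (90° clockwise)) -> North
  R (right (90° clockwise)) -> East
  L (left (90° counter-clockwise)) -> North
  L (left (90° counter-clockwise)) -> West
  L (left (90° counter-clockwise)) -> South
  R (right (90° clockwise)) -> West
  U (U-turn (180°)) -> East
  U (U-turn (180°)) -> West
Final: West

Answer: Final heading: West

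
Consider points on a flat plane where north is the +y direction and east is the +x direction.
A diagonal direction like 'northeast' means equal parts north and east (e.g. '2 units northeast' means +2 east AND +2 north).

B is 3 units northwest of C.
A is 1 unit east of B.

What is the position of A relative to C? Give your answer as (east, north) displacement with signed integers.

Answer: A is at (east=-2, north=3) relative to C.

Derivation:
Place C at the origin (east=0, north=0).
  B is 3 units northwest of C: delta (east=-3, north=+3); B at (east=-3, north=3).
  A is 1 unit east of B: delta (east=+1, north=+0); A at (east=-2, north=3).
Therefore A relative to C: (east=-2, north=3).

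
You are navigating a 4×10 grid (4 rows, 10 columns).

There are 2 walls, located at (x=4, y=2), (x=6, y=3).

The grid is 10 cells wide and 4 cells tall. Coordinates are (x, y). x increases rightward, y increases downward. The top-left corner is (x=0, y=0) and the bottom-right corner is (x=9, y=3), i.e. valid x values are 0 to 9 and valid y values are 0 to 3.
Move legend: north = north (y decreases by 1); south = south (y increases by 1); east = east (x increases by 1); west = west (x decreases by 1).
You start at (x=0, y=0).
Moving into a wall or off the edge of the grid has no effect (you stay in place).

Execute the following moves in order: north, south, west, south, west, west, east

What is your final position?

Answer: Final position: (x=1, y=2)

Derivation:
Start: (x=0, y=0)
  north (north): blocked, stay at (x=0, y=0)
  south (south): (x=0, y=0) -> (x=0, y=1)
  west (west): blocked, stay at (x=0, y=1)
  south (south): (x=0, y=1) -> (x=0, y=2)
  west (west): blocked, stay at (x=0, y=2)
  west (west): blocked, stay at (x=0, y=2)
  east (east): (x=0, y=2) -> (x=1, y=2)
Final: (x=1, y=2)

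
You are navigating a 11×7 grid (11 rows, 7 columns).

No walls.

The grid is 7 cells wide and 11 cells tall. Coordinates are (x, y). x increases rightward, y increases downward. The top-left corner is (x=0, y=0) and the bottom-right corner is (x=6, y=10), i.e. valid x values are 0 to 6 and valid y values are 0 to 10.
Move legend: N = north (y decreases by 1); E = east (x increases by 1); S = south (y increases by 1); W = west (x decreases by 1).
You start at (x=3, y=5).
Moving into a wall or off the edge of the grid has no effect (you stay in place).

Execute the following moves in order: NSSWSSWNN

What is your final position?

Answer: Final position: (x=1, y=6)

Derivation:
Start: (x=3, y=5)
  N (north): (x=3, y=5) -> (x=3, y=4)
  S (south): (x=3, y=4) -> (x=3, y=5)
  S (south): (x=3, y=5) -> (x=3, y=6)
  W (west): (x=3, y=6) -> (x=2, y=6)
  S (south): (x=2, y=6) -> (x=2, y=7)
  S (south): (x=2, y=7) -> (x=2, y=8)
  W (west): (x=2, y=8) -> (x=1, y=8)
  N (north): (x=1, y=8) -> (x=1, y=7)
  N (north): (x=1, y=7) -> (x=1, y=6)
Final: (x=1, y=6)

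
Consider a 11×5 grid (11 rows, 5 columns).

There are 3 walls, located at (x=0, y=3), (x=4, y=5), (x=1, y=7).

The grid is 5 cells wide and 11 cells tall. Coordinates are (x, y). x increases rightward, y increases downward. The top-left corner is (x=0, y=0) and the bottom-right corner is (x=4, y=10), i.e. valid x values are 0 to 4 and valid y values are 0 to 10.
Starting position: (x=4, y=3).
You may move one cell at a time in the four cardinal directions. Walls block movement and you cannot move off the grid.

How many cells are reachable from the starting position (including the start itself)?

BFS flood-fill from (x=4, y=3):
  Distance 0: (x=4, y=3)
  Distance 1: (x=4, y=2), (x=3, y=3), (x=4, y=4)
  Distance 2: (x=4, y=1), (x=3, y=2), (x=2, y=3), (x=3, y=4)
  Distance 3: (x=4, y=0), (x=3, y=1), (x=2, y=2), (x=1, y=3), (x=2, y=4), (x=3, y=5)
  Distance 4: (x=3, y=0), (x=2, y=1), (x=1, y=2), (x=1, y=4), (x=2, y=5), (x=3, y=6)
  Distance 5: (x=2, y=0), (x=1, y=1), (x=0, y=2), (x=0, y=4), (x=1, y=5), (x=2, y=6), (x=4, y=6), (x=3, y=7)
  Distance 6: (x=1, y=0), (x=0, y=1), (x=0, y=5), (x=1, y=6), (x=2, y=7), (x=4, y=7), (x=3, y=8)
  Distance 7: (x=0, y=0), (x=0, y=6), (x=2, y=8), (x=4, y=8), (x=3, y=9)
  Distance 8: (x=0, y=7), (x=1, y=8), (x=2, y=9), (x=4, y=9), (x=3, y=10)
  Distance 9: (x=0, y=8), (x=1, y=9), (x=2, y=10), (x=4, y=10)
  Distance 10: (x=0, y=9), (x=1, y=10)
  Distance 11: (x=0, y=10)
Total reachable: 52 (grid has 52 open cells total)

Answer: Reachable cells: 52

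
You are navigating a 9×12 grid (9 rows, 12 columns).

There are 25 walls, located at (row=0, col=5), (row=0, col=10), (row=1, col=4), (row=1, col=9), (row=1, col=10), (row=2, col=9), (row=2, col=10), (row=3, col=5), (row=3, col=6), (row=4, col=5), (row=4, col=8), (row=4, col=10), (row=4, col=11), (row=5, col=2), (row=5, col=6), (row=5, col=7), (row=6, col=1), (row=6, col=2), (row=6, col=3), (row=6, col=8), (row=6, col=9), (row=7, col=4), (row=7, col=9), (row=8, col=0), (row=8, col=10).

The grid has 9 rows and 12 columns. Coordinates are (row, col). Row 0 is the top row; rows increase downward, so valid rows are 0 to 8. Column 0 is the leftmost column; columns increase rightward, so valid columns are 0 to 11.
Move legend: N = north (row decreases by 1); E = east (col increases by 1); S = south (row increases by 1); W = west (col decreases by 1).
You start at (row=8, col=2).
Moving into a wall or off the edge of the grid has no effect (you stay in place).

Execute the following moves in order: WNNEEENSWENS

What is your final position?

Answer: Final position: (row=8, col=3)

Derivation:
Start: (row=8, col=2)
  W (west): (row=8, col=2) -> (row=8, col=1)
  N (north): (row=8, col=1) -> (row=7, col=1)
  N (north): blocked, stay at (row=7, col=1)
  E (east): (row=7, col=1) -> (row=7, col=2)
  E (east): (row=7, col=2) -> (row=7, col=3)
  E (east): blocked, stay at (row=7, col=3)
  N (north): blocked, stay at (row=7, col=3)
  S (south): (row=7, col=3) -> (row=8, col=3)
  W (west): (row=8, col=3) -> (row=8, col=2)
  E (east): (row=8, col=2) -> (row=8, col=3)
  N (north): (row=8, col=3) -> (row=7, col=3)
  S (south): (row=7, col=3) -> (row=8, col=3)
Final: (row=8, col=3)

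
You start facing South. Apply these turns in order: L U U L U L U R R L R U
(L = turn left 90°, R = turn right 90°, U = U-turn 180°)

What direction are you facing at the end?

Start: South
  L (left (90° counter-clockwise)) -> East
  U (U-turn (180°)) -> West
  U (U-turn (180°)) -> East
  L (left (90° counter-clockwise)) -> North
  U (U-turn (180°)) -> South
  L (left (90° counter-clockwise)) -> East
  U (U-turn (180°)) -> West
  R (right (90° clockwise)) -> North
  R (right (90° clockwise)) -> East
  L (left (90° counter-clockwise)) -> North
  R (right (90° clockwise)) -> East
  U (U-turn (180°)) -> West
Final: West

Answer: Final heading: West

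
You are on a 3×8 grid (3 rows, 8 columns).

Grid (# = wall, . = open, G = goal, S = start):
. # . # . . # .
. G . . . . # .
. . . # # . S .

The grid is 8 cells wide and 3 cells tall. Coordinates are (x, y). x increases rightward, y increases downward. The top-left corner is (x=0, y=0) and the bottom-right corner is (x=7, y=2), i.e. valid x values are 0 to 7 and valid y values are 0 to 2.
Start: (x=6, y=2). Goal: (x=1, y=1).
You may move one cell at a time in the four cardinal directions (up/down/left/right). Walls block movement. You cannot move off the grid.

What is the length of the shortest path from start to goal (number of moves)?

Answer: Shortest path length: 6

Derivation:
BFS from (x=6, y=2) until reaching (x=1, y=1):
  Distance 0: (x=6, y=2)
  Distance 1: (x=5, y=2), (x=7, y=2)
  Distance 2: (x=5, y=1), (x=7, y=1)
  Distance 3: (x=5, y=0), (x=7, y=0), (x=4, y=1)
  Distance 4: (x=4, y=0), (x=3, y=1)
  Distance 5: (x=2, y=1)
  Distance 6: (x=2, y=0), (x=1, y=1), (x=2, y=2)  <- goal reached here
One shortest path (6 moves): (x=6, y=2) -> (x=5, y=2) -> (x=5, y=1) -> (x=4, y=1) -> (x=3, y=1) -> (x=2, y=1) -> (x=1, y=1)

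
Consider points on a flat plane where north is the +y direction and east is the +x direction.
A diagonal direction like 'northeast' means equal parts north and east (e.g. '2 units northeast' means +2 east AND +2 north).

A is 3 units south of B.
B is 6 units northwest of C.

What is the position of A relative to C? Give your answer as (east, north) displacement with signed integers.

Place C at the origin (east=0, north=0).
  B is 6 units northwest of C: delta (east=-6, north=+6); B at (east=-6, north=6).
  A is 3 units south of B: delta (east=+0, north=-3); A at (east=-6, north=3).
Therefore A relative to C: (east=-6, north=3).

Answer: A is at (east=-6, north=3) relative to C.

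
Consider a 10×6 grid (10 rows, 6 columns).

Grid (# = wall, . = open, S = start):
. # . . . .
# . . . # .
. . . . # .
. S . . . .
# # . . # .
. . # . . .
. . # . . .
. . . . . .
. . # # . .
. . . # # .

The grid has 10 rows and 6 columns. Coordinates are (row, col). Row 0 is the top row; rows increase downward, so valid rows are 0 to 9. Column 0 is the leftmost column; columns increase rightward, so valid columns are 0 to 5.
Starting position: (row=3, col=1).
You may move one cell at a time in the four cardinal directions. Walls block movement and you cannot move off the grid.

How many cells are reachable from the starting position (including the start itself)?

Answer: Reachable cells: 46

Derivation:
BFS flood-fill from (row=3, col=1):
  Distance 0: (row=3, col=1)
  Distance 1: (row=2, col=1), (row=3, col=0), (row=3, col=2)
  Distance 2: (row=1, col=1), (row=2, col=0), (row=2, col=2), (row=3, col=3), (row=4, col=2)
  Distance 3: (row=1, col=2), (row=2, col=3), (row=3, col=4), (row=4, col=3)
  Distance 4: (row=0, col=2), (row=1, col=3), (row=3, col=5), (row=5, col=3)
  Distance 5: (row=0, col=3), (row=2, col=5), (row=4, col=5), (row=5, col=4), (row=6, col=3)
  Distance 6: (row=0, col=4), (row=1, col=5), (row=5, col=5), (row=6, col=4), (row=7, col=3)
  Distance 7: (row=0, col=5), (row=6, col=5), (row=7, col=2), (row=7, col=4)
  Distance 8: (row=7, col=1), (row=7, col=5), (row=8, col=4)
  Distance 9: (row=6, col=1), (row=7, col=0), (row=8, col=1), (row=8, col=5)
  Distance 10: (row=5, col=1), (row=6, col=0), (row=8, col=0), (row=9, col=1), (row=9, col=5)
  Distance 11: (row=5, col=0), (row=9, col=0), (row=9, col=2)
Total reachable: 46 (grid has 47 open cells total)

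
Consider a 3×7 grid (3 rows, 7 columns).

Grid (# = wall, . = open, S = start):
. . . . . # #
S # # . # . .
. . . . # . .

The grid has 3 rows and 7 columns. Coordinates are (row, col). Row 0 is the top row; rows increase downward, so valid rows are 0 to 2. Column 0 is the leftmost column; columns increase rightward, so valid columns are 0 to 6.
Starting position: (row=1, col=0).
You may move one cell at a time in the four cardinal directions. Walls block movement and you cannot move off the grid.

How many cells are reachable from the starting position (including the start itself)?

BFS flood-fill from (row=1, col=0):
  Distance 0: (row=1, col=0)
  Distance 1: (row=0, col=0), (row=2, col=0)
  Distance 2: (row=0, col=1), (row=2, col=1)
  Distance 3: (row=0, col=2), (row=2, col=2)
  Distance 4: (row=0, col=3), (row=2, col=3)
  Distance 5: (row=0, col=4), (row=1, col=3)
Total reachable: 11 (grid has 15 open cells total)

Answer: Reachable cells: 11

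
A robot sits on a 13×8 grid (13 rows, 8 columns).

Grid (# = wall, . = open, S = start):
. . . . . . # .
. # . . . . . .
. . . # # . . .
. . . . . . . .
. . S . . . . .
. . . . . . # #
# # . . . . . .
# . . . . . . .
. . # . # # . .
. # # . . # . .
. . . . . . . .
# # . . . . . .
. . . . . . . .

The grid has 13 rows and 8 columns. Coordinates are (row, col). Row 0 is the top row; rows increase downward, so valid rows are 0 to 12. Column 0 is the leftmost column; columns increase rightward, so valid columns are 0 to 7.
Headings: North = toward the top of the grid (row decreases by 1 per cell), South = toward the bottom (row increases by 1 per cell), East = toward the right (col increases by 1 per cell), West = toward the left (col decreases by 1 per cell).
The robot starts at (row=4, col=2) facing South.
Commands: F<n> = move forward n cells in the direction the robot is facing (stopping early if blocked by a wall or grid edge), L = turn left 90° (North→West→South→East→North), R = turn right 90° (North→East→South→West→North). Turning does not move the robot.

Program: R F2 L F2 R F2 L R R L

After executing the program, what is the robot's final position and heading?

Answer: Final position: (row=5, col=0), facing West

Derivation:
Start: (row=4, col=2), facing South
  R: turn right, now facing West
  F2: move forward 2, now at (row=4, col=0)
  L: turn left, now facing South
  F2: move forward 1/2 (blocked), now at (row=5, col=0)
  R: turn right, now facing West
  F2: move forward 0/2 (blocked), now at (row=5, col=0)
  L: turn left, now facing South
  R: turn right, now facing West
  R: turn right, now facing North
  L: turn left, now facing West
Final: (row=5, col=0), facing West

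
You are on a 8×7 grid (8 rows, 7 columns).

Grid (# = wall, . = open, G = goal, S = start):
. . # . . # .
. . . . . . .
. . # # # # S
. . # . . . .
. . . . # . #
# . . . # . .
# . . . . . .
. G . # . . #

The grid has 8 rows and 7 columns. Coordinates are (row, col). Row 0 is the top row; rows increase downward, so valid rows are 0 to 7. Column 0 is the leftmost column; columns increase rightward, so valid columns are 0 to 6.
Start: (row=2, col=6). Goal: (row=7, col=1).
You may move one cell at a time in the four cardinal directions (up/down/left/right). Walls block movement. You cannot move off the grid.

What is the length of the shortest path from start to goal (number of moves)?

BFS from (row=2, col=6) until reaching (row=7, col=1):
  Distance 0: (row=2, col=6)
  Distance 1: (row=1, col=6), (row=3, col=6)
  Distance 2: (row=0, col=6), (row=1, col=5), (row=3, col=5)
  Distance 3: (row=1, col=4), (row=3, col=4), (row=4, col=5)
  Distance 4: (row=0, col=4), (row=1, col=3), (row=3, col=3), (row=5, col=5)
  Distance 5: (row=0, col=3), (row=1, col=2), (row=4, col=3), (row=5, col=6), (row=6, col=5)
  Distance 6: (row=1, col=1), (row=4, col=2), (row=5, col=3), (row=6, col=4), (row=6, col=6), (row=7, col=5)
  Distance 7: (row=0, col=1), (row=1, col=0), (row=2, col=1), (row=4, col=1), (row=5, col=2), (row=6, col=3), (row=7, col=4)
  Distance 8: (row=0, col=0), (row=2, col=0), (row=3, col=1), (row=4, col=0), (row=5, col=1), (row=6, col=2)
  Distance 9: (row=3, col=0), (row=6, col=1), (row=7, col=2)
  Distance 10: (row=7, col=1)  <- goal reached here
One shortest path (10 moves): (row=2, col=6) -> (row=3, col=6) -> (row=3, col=5) -> (row=3, col=4) -> (row=3, col=3) -> (row=4, col=3) -> (row=4, col=2) -> (row=4, col=1) -> (row=5, col=1) -> (row=6, col=1) -> (row=7, col=1)

Answer: Shortest path length: 10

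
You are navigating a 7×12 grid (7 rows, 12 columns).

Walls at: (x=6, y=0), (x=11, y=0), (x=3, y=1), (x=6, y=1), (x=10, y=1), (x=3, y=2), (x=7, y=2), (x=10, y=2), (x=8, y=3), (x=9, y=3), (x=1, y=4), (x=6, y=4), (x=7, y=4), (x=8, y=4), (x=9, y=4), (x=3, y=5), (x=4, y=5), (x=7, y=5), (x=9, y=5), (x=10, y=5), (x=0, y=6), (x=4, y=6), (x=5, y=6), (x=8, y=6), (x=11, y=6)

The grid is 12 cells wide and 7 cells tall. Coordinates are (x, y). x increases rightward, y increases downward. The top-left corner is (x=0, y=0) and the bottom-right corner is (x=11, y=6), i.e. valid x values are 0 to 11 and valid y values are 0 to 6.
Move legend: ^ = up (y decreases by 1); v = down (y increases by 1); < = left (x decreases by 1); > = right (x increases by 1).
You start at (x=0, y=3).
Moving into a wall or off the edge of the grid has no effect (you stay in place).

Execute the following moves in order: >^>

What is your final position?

Answer: Final position: (x=2, y=2)

Derivation:
Start: (x=0, y=3)
  > (right): (x=0, y=3) -> (x=1, y=3)
  ^ (up): (x=1, y=3) -> (x=1, y=2)
  > (right): (x=1, y=2) -> (x=2, y=2)
Final: (x=2, y=2)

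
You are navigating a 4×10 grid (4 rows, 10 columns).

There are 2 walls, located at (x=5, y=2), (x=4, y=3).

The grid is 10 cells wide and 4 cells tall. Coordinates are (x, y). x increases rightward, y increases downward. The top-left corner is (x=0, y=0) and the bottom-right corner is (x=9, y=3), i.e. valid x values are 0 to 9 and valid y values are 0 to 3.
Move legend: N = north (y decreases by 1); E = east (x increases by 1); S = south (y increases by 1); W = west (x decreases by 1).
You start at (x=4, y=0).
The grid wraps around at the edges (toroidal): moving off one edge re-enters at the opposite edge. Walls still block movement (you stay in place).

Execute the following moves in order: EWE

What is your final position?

Start: (x=4, y=0)
  E (east): (x=4, y=0) -> (x=5, y=0)
  W (west): (x=5, y=0) -> (x=4, y=0)
  E (east): (x=4, y=0) -> (x=5, y=0)
Final: (x=5, y=0)

Answer: Final position: (x=5, y=0)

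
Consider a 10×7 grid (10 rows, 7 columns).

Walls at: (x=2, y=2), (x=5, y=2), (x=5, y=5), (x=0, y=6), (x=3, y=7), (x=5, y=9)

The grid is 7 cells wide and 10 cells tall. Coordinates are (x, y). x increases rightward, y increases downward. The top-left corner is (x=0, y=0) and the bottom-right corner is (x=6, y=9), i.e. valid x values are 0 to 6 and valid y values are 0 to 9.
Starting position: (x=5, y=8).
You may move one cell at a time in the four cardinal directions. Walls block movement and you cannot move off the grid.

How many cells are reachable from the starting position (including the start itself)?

Answer: Reachable cells: 64

Derivation:
BFS flood-fill from (x=5, y=8):
  Distance 0: (x=5, y=8)
  Distance 1: (x=5, y=7), (x=4, y=8), (x=6, y=8)
  Distance 2: (x=5, y=6), (x=4, y=7), (x=6, y=7), (x=3, y=8), (x=4, y=9), (x=6, y=9)
  Distance 3: (x=4, y=6), (x=6, y=6), (x=2, y=8), (x=3, y=9)
  Distance 4: (x=4, y=5), (x=6, y=5), (x=3, y=6), (x=2, y=7), (x=1, y=8), (x=2, y=9)
  Distance 5: (x=4, y=4), (x=6, y=4), (x=3, y=5), (x=2, y=6), (x=1, y=7), (x=0, y=8), (x=1, y=9)
  Distance 6: (x=4, y=3), (x=6, y=3), (x=3, y=4), (x=5, y=4), (x=2, y=5), (x=1, y=6), (x=0, y=7), (x=0, y=9)
  Distance 7: (x=4, y=2), (x=6, y=2), (x=3, y=3), (x=5, y=3), (x=2, y=4), (x=1, y=5)
  Distance 8: (x=4, y=1), (x=6, y=1), (x=3, y=2), (x=2, y=3), (x=1, y=4), (x=0, y=5)
  Distance 9: (x=4, y=0), (x=6, y=0), (x=3, y=1), (x=5, y=1), (x=1, y=3), (x=0, y=4)
  Distance 10: (x=3, y=0), (x=5, y=0), (x=2, y=1), (x=1, y=2), (x=0, y=3)
  Distance 11: (x=2, y=0), (x=1, y=1), (x=0, y=2)
  Distance 12: (x=1, y=0), (x=0, y=1)
  Distance 13: (x=0, y=0)
Total reachable: 64 (grid has 64 open cells total)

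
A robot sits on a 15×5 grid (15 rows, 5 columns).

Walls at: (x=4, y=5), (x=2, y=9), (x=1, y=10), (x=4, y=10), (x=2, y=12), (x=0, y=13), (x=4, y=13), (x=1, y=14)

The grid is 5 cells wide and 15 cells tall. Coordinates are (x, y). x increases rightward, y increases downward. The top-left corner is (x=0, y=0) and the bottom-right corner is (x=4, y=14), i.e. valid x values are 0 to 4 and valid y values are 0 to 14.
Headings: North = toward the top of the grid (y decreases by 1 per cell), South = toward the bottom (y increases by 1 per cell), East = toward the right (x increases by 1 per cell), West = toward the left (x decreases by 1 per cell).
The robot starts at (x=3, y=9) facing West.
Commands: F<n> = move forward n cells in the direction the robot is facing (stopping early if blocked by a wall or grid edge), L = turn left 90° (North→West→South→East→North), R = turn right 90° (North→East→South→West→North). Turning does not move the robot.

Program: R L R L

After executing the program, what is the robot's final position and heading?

Answer: Final position: (x=3, y=9), facing West

Derivation:
Start: (x=3, y=9), facing West
  R: turn right, now facing North
  L: turn left, now facing West
  R: turn right, now facing North
  L: turn left, now facing West
Final: (x=3, y=9), facing West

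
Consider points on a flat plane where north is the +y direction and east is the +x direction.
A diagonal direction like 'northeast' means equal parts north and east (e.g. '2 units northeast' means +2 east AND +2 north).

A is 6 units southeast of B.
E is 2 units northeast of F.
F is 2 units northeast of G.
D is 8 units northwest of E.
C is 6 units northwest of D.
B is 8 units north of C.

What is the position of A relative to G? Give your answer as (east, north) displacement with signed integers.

Answer: A is at (east=-4, north=20) relative to G.

Derivation:
Place G at the origin (east=0, north=0).
  F is 2 units northeast of G: delta (east=+2, north=+2); F at (east=2, north=2).
  E is 2 units northeast of F: delta (east=+2, north=+2); E at (east=4, north=4).
  D is 8 units northwest of E: delta (east=-8, north=+8); D at (east=-4, north=12).
  C is 6 units northwest of D: delta (east=-6, north=+6); C at (east=-10, north=18).
  B is 8 units north of C: delta (east=+0, north=+8); B at (east=-10, north=26).
  A is 6 units southeast of B: delta (east=+6, north=-6); A at (east=-4, north=20).
Therefore A relative to G: (east=-4, north=20).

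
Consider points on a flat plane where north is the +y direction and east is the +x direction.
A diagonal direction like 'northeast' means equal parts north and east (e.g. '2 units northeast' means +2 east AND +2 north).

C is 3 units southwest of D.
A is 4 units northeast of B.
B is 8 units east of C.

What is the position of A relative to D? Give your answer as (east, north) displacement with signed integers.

Answer: A is at (east=9, north=1) relative to D.

Derivation:
Place D at the origin (east=0, north=0).
  C is 3 units southwest of D: delta (east=-3, north=-3); C at (east=-3, north=-3).
  B is 8 units east of C: delta (east=+8, north=+0); B at (east=5, north=-3).
  A is 4 units northeast of B: delta (east=+4, north=+4); A at (east=9, north=1).
Therefore A relative to D: (east=9, north=1).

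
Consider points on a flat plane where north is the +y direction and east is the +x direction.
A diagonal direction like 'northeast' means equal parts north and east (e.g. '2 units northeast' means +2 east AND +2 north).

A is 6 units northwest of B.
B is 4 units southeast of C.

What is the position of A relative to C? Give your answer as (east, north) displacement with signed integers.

Place C at the origin (east=0, north=0).
  B is 4 units southeast of C: delta (east=+4, north=-4); B at (east=4, north=-4).
  A is 6 units northwest of B: delta (east=-6, north=+6); A at (east=-2, north=2).
Therefore A relative to C: (east=-2, north=2).

Answer: A is at (east=-2, north=2) relative to C.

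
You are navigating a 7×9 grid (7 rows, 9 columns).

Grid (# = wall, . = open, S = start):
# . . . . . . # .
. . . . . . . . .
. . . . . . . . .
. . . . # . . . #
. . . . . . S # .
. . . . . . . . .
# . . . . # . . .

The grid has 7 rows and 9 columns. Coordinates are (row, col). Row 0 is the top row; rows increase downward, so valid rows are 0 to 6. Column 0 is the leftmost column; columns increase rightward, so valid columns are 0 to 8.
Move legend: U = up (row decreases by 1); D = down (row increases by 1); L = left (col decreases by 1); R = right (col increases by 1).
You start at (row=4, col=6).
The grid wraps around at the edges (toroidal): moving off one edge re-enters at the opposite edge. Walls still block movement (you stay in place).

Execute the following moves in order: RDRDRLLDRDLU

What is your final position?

Answer: Final position: (row=0, col=5)

Derivation:
Start: (row=4, col=6)
  R (right): blocked, stay at (row=4, col=6)
  D (down): (row=4, col=6) -> (row=5, col=6)
  R (right): (row=5, col=6) -> (row=5, col=7)
  D (down): (row=5, col=7) -> (row=6, col=7)
  R (right): (row=6, col=7) -> (row=6, col=8)
  L (left): (row=6, col=8) -> (row=6, col=7)
  L (left): (row=6, col=7) -> (row=6, col=6)
  D (down): (row=6, col=6) -> (row=0, col=6)
  R (right): blocked, stay at (row=0, col=6)
  D (down): (row=0, col=6) -> (row=1, col=6)
  L (left): (row=1, col=6) -> (row=1, col=5)
  U (up): (row=1, col=5) -> (row=0, col=5)
Final: (row=0, col=5)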